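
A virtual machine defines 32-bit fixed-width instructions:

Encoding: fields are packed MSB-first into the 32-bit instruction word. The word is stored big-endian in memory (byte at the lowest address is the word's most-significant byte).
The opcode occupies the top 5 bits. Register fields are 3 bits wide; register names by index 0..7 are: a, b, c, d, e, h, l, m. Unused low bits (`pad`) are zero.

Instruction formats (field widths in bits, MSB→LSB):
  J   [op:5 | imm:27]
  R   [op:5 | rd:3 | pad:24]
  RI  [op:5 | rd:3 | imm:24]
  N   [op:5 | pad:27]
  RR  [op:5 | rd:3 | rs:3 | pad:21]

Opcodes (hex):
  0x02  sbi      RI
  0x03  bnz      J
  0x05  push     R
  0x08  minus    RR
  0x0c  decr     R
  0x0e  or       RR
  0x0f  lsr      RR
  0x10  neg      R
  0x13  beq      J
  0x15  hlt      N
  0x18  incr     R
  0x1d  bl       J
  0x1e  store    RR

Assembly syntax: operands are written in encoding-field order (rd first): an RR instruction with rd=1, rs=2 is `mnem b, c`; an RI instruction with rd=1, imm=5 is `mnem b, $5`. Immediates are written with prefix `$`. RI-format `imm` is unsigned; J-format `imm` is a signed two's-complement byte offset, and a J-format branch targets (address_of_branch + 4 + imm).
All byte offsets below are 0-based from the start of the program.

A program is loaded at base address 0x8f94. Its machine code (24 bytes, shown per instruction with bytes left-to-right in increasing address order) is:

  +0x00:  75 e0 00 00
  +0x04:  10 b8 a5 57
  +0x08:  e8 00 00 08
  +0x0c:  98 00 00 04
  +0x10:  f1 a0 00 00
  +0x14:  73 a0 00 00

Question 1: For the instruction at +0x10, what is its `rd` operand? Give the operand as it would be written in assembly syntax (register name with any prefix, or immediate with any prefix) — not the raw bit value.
b

@+10  big-endian(f1 a0 00 00) = 0xf1a00000
  op=0xf1a00000>>27=0x1e ⇒ store (RR)
  [26:24] rd=1 = b
  [23:21] rs=5 = h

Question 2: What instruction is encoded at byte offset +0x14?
or d, h

@+14  big-endian(73 a0 00 00) = 0x73a00000
  op=0x73a00000>>27=0xe ⇒ or (RR)
  rd@[26:24]=0x3 ⇒ d
  rs@[23:21]=0x5 ⇒ h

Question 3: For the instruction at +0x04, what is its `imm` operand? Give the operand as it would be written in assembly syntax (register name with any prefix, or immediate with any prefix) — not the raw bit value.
$12100951

+0x04: 10 b8 a5 57 ⇒ word 0x10b8a557 (big)
  opcode bits[31:27]=0x2: sbi/RI
  rd: (w>>24)&0x7=0x0 → a
  imm: (w>>0)&0xffffff=0xb8a557 → $12100951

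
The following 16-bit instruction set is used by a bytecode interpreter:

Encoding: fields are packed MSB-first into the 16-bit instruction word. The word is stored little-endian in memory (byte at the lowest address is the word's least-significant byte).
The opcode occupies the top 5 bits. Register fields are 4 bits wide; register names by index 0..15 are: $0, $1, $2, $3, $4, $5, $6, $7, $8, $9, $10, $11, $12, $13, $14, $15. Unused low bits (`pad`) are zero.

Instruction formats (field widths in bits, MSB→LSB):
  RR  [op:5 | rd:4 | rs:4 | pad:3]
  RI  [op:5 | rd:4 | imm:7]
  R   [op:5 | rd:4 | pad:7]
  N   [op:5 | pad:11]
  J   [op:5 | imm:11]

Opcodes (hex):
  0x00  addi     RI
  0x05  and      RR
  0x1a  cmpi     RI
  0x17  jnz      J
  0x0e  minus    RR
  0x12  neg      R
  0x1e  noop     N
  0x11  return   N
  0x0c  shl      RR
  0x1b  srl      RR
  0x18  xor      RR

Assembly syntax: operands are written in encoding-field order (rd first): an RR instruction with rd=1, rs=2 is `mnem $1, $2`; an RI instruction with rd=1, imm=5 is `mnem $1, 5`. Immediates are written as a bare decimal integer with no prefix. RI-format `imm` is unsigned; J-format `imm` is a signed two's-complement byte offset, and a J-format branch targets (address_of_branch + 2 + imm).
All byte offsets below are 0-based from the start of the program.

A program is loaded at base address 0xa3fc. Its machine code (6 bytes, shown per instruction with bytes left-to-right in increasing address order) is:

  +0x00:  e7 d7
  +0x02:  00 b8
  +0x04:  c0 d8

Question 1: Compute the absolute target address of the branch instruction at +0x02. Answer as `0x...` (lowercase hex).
0xa400

off 0x02: read 00 b8 as little → 0xb800
  top 5b → 0x17 → jnz [J]
  [10:0] imm=0 = 0
  target = base 0xa3fc + off 0x02 + 2 + imm 0 = 0xa400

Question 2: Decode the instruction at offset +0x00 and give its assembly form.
@+00  little-endian(e7 d7) = 0xd7e7
  top 5b → 0x1a → cmpi [RI]
  rd@[10:7]=0xf ⇒ $15
  imm@[6:0]=0x67 ⇒ 103

cmpi $15, 103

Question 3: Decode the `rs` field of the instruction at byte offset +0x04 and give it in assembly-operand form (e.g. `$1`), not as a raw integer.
$8

[04] c0 d8 → 0xd8c0
  op=0xd8c0>>11=0x1b ⇒ srl (RR)
  rd@[10:7]=0x1 ⇒ $1
  rs@[6:3]=0x8 ⇒ $8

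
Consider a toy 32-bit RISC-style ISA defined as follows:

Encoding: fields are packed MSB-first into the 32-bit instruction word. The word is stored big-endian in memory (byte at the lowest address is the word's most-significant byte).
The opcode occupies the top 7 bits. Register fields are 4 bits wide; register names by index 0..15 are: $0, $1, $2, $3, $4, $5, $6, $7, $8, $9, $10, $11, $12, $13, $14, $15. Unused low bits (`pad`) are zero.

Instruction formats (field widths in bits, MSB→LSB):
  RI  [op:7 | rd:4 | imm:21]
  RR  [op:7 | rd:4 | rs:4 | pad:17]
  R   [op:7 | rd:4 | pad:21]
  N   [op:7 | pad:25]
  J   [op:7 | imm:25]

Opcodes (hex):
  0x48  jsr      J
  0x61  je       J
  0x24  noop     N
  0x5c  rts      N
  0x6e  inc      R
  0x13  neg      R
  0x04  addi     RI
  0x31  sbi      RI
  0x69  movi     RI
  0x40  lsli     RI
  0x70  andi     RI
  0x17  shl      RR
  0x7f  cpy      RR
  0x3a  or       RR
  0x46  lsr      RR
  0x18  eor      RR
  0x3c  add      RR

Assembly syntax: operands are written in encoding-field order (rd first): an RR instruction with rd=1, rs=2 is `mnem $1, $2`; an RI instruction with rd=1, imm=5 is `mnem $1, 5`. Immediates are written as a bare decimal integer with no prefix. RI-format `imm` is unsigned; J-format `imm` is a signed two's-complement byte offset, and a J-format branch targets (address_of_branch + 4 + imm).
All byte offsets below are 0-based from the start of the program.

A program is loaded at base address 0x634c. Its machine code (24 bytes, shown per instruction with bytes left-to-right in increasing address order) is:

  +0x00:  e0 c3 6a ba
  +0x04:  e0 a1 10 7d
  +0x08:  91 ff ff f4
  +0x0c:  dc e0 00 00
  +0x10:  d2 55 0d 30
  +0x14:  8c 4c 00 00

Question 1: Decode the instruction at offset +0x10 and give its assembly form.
movi $2, 1379632

+0x10: d2 55 0d 30 ⇒ word 0xd2550d30 (big)
  op=0xd2550d30>>25=0x69 ⇒ movi (RI)
  [24:21] rd=2 = $2
  [20:0] imm=1379632 = 1379632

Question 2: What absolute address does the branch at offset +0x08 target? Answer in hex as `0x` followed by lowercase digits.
0x634c

@+08  big-endian(91 ff ff f4) = 0x91fffff4
  op=0x91fffff4>>25=0x48 ⇒ jsr (J)
  imm@[24:0]=0x1fffff4 (s25→-12) ⇒ -12
  target = base 0x634c + off 0x08 + 4 + imm -12 = 0x634c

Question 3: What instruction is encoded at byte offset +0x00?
@+00  big-endian(e0 c3 6a ba) = 0xe0c36aba
  top 7b → 0x70 → andi [RI]
  rd: (w>>21)&0xf=0x6 → $6
  imm: (w>>0)&0x1fffff=0x36aba → 223930

andi $6, 223930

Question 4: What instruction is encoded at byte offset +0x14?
[14] 8c 4c 00 00 → 0x8c4c0000
  opcode bits[31:25]=0x46: lsr/RR
  rd: (w>>21)&0xf=0x2 → $2
  rs: (w>>17)&0xf=0x6 → $6

lsr $2, $6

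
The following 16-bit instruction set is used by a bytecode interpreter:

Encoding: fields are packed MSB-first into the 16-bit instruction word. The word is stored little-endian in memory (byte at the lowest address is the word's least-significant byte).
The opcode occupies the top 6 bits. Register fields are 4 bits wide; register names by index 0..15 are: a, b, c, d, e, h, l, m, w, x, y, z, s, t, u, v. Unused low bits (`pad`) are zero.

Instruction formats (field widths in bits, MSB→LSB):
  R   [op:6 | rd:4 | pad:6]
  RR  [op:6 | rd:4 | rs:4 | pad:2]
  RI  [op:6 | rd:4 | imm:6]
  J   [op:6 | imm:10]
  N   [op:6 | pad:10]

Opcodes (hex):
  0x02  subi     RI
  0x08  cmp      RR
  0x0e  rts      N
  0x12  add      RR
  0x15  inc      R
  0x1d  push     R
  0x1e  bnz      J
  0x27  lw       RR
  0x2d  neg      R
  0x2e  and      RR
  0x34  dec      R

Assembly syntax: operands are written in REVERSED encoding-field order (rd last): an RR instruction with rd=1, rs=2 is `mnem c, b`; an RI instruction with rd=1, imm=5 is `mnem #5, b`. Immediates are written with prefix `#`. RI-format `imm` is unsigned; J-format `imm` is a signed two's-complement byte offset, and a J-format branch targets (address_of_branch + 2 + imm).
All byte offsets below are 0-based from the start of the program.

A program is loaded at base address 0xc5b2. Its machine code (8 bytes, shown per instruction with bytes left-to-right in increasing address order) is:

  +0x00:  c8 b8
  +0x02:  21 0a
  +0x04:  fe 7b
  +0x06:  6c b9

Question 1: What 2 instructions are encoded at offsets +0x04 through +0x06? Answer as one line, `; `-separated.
bnz #-2; and z, h

[04] fe 7b → 0x7bfe
  opcode bits[15:10]=0x1e: bnz/J
  imm@[9:0]=0x3fe (s10→-2) ⇒ #-2
[06] 6c b9 → 0xb96c
  opcode bits[15:10]=0x2e: and/RR
  rd@[9:6]=0x5 ⇒ h
  rs@[5:2]=0xb ⇒ z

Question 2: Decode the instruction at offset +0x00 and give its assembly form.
and c, d

@+00  little-endian(c8 b8) = 0xb8c8
  opcode bits[15:10]=0x2e: and/RR
  rd: (w>>6)&0xf=0x3 → d
  rs: (w>>2)&0xf=0x2 → c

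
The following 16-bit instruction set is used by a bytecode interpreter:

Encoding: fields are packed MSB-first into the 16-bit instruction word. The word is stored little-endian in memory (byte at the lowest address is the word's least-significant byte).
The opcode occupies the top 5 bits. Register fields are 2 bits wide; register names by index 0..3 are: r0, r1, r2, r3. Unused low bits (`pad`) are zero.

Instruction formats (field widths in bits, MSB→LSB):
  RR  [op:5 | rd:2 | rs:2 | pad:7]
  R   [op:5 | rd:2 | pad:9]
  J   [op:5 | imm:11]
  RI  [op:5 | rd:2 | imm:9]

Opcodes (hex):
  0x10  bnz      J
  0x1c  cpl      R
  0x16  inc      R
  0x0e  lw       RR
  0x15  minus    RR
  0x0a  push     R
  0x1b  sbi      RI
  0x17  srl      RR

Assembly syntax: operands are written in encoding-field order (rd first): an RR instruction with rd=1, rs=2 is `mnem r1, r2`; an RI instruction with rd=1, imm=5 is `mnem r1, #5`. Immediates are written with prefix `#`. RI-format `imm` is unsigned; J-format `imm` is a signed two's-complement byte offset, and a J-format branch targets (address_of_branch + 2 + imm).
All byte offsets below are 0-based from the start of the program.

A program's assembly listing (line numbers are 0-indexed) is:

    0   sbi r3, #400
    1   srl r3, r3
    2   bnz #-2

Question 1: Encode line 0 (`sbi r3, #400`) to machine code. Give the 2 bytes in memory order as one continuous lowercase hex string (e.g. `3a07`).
90df

L0: sbi op=0x1b:5|rd=3:2|imm=400:9 ⇒ 0xdf90 ⇒ little 90 df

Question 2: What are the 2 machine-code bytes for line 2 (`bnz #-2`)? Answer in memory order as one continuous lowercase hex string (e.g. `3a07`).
fe87

L2: bnz op=0x10:5|imm=-2:11 ⇒ 0x87fe ⇒ little fe 87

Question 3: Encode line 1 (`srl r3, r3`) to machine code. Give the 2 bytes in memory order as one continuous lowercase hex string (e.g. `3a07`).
line 1 (srl): pack op=0x17:5|rd=3:2|rs=3:2|pad=0:7 = 0xbf80; little→ 80 bf

80bf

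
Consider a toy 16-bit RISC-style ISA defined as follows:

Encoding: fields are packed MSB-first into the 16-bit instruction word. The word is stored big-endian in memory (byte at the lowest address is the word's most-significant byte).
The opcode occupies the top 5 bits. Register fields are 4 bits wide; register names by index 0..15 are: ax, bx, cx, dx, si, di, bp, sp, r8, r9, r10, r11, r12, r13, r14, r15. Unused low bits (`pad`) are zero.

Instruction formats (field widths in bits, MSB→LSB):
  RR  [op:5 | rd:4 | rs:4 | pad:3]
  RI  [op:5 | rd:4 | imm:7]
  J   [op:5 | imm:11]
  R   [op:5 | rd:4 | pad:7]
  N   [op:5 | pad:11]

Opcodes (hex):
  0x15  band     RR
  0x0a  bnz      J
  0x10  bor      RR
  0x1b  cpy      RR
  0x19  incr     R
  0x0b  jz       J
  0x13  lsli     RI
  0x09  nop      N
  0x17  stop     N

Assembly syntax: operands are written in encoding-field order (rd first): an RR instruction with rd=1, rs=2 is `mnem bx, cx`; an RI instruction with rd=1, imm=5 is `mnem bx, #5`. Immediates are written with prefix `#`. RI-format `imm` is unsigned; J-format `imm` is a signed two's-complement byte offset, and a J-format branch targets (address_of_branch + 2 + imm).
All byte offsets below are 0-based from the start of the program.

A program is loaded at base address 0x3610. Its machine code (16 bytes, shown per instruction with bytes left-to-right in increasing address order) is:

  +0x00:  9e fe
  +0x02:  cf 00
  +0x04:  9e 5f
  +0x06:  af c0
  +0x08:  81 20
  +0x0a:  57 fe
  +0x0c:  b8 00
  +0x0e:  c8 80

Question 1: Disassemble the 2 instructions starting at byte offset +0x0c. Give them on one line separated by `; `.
stop; incr bx

[0c] b8 00 → 0xb800
  top 5b → 0x17 → stop [N]
[0e] c8 80 → 0xc880
  top 5b → 0x19 → incr [R]
  rd: (w>>7)&0xf=0x1 → bx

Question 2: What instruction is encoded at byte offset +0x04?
lsli r12, #95

+0x04: 9e 5f ⇒ word 0x9e5f (big)
  top 5b → 0x13 → lsli [RI]
  [10:7] rd=12 = r12
  [6:0] imm=95 = #95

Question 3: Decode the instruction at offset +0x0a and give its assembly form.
off 0x0a: read 57 fe as big → 0x57fe
  top 5b → 0xa → bnz [J]
  [10:0] imm=2046 (s11→-2) = #-2

bnz #-2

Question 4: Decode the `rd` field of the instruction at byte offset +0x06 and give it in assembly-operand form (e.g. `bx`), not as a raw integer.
r15

@+06  big-endian(af c0) = 0xafc0
  op=0xafc0>>11=0x15 ⇒ band (RR)
  rd@[10:7]=0xf ⇒ r15
  rs@[6:3]=0x8 ⇒ r8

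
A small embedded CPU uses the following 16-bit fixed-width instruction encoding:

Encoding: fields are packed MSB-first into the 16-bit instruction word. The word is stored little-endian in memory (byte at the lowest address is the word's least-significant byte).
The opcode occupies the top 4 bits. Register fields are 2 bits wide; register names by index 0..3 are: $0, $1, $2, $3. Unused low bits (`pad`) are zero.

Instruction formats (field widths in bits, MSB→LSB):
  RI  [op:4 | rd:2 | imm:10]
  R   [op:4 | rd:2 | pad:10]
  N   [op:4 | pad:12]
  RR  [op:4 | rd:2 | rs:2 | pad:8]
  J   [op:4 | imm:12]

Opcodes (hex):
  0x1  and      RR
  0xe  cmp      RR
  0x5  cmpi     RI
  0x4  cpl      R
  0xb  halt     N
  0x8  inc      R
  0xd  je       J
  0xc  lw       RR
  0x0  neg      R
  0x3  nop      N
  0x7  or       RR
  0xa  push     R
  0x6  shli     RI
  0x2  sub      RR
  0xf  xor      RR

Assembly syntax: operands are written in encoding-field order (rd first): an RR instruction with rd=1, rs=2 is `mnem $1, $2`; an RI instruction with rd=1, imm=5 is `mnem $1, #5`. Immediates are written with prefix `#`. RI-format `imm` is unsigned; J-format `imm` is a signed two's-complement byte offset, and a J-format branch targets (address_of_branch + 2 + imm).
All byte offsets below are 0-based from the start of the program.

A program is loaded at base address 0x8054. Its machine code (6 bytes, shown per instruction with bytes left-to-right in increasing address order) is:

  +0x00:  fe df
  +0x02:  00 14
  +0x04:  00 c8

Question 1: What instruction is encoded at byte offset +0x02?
and $1, $0

off 0x02: read 00 14 as little → 0x1400
  top 4b → 0x1 → and [RR]
  rd@[11:10]=0x1 ⇒ $1
  rs@[9:8]=0x0 ⇒ $0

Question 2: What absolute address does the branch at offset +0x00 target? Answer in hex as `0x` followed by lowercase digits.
0x8054

[00] fe df → 0xdffe
  opcode bits[15:12]=0xd: je/J
  imm@[11:0]=0xffe (s12→-2) ⇒ #-2
  target = base 0x8054 + off 0x00 + 2 + imm -2 = 0x8054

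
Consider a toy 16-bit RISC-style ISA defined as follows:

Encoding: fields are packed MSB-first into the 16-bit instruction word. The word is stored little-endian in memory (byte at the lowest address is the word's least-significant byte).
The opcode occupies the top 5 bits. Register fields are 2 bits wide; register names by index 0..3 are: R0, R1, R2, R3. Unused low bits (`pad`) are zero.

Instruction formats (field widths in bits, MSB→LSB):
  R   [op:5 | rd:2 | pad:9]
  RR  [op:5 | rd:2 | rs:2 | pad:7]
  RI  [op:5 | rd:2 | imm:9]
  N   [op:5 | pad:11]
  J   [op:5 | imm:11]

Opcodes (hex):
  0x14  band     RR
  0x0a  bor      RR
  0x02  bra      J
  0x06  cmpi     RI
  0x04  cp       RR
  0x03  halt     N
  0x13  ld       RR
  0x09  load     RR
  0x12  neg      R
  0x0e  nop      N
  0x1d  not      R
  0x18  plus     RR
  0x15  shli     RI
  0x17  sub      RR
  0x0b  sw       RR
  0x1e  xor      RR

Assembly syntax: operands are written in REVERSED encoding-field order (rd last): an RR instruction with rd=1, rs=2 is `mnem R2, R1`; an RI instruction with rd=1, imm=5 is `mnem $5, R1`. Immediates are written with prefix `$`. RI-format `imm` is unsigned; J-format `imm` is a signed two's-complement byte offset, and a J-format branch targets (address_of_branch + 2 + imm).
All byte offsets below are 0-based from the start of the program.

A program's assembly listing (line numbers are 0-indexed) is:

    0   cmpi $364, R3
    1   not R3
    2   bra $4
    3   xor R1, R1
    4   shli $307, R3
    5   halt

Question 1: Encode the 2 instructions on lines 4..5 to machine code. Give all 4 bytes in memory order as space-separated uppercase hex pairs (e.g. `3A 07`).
33 AF 00 18

L4: shli op=0x15:5|rd=3:2|imm=307:9 ⇒ 0xaf33 ⇒ little 33 af
L5: halt op=0x3:5|pad=0:11 ⇒ 0x1800 ⇒ little 00 18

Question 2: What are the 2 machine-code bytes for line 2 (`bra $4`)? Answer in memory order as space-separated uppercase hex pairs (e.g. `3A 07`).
04 10

2. bra fields op=0x2:5|imm=4:11 → word 1004h → 04 10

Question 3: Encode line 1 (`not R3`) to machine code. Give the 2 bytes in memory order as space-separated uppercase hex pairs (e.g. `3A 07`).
00 EE

L1: not op=0x1d:5|rd=3:2|pad=0:9 ⇒ 0xee00 ⇒ little 00 ee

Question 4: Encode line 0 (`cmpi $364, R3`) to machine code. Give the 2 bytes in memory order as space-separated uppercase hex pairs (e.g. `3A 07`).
6C 37

line 0 (cmpi): pack op=0x6:5|rd=3:2|imm=364:9 = 0x376c; little→ 6c 37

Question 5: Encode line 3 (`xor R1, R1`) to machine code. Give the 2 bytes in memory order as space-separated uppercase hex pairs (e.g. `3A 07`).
3. xor fields op=0x1e:5|rd=1:2|rs=1:2|pad=0:7 → word f280h → 80 f2

80 F2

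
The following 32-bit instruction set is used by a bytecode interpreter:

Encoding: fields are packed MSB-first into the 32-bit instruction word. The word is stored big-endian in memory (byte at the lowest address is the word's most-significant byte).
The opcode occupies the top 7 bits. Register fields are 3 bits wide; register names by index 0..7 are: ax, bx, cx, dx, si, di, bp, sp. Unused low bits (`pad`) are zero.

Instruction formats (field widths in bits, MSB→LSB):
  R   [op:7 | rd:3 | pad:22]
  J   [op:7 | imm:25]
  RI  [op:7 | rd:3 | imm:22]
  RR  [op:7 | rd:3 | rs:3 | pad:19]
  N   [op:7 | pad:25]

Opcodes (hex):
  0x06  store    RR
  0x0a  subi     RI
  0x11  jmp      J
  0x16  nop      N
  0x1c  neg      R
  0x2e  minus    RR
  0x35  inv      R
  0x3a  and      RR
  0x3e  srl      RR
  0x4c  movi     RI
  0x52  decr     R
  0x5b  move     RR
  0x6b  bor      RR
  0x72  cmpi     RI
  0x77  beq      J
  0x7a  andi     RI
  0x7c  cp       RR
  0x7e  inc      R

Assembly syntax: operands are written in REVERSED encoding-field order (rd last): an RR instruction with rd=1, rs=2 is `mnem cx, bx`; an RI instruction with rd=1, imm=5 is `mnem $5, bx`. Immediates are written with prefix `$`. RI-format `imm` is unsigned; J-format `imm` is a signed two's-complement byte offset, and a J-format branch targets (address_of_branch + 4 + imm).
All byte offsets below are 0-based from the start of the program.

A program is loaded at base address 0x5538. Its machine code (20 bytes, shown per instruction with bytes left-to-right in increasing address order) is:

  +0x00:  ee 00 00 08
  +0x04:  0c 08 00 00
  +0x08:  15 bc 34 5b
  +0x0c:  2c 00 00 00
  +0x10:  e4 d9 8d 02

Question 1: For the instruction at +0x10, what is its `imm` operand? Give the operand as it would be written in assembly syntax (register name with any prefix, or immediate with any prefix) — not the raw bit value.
[10] e4 d9 8d 02 → 0xe4d98d02
  op=0xe4d98d02>>25=0x72 ⇒ cmpi (RI)
  rd: (w>>22)&0x7=0x3 → dx
  imm: (w>>0)&0x3fffff=0x198d02 → $1674498

$1674498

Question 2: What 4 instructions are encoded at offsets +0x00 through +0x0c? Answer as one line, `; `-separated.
beq $8; store bx, ax; subi $3945563, bp; nop

[00] ee 00 00 08 → 0xee000008
  opcode bits[31:25]=0x77: beq/J
  [24:0] imm=8 = $8
[04] 0c 08 00 00 → 0x0c080000
  opcode bits[31:25]=0x6: store/RR
  [24:22] rd=0 = ax
  [21:19] rs=1 = bx
[08] 15 bc 34 5b → 0x15bc345b
  opcode bits[31:25]=0xa: subi/RI
  [24:22] rd=6 = bp
  [21:0] imm=3945563 = $3945563
[0c] 2c 00 00 00 → 0x2c000000
  opcode bits[31:25]=0x16: nop/N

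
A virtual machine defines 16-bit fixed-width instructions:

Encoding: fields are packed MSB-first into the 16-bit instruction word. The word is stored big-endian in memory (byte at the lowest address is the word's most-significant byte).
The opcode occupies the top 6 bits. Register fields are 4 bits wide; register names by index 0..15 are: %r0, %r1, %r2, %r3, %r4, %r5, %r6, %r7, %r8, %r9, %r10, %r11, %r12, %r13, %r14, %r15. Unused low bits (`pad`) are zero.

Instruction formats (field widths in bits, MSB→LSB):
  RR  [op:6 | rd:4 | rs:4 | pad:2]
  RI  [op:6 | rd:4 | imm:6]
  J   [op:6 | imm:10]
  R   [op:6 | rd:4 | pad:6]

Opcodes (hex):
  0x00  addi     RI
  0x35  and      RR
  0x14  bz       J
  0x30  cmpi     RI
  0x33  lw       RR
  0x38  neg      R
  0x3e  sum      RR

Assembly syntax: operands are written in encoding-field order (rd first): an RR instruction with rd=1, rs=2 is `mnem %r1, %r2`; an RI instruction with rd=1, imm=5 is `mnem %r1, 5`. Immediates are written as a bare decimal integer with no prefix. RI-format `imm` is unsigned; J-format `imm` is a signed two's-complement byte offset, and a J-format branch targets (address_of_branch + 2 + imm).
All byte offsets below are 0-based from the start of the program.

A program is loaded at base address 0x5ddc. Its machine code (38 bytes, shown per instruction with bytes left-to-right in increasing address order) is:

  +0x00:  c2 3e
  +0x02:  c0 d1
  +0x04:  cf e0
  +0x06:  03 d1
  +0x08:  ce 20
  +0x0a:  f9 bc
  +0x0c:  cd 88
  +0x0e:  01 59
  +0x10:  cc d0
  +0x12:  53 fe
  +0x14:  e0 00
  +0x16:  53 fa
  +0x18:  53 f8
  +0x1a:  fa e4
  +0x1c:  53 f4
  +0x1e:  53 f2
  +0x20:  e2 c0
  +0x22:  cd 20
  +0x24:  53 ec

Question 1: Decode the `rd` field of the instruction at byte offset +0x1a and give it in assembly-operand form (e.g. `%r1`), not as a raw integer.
%r11

off 0x1a: read fa e4 as big → 0xfae4
  op=0xfae4>>10=0x3e ⇒ sum (RR)
  rd@[9:6]=0xb ⇒ %r11
  rs@[5:2]=0x9 ⇒ %r9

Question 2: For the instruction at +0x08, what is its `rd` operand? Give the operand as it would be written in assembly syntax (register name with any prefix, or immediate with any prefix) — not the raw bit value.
%r8

off 0x08: read ce 20 as big → 0xce20
  top 6b → 0x33 → lw [RR]
  rd@[9:6]=0x8 ⇒ %r8
  rs@[5:2]=0x8 ⇒ %r8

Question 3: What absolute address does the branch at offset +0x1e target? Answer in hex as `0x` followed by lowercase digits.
0x5dee

off 0x1e: read 53 f2 as big → 0x53f2
  top 6b → 0x14 → bz [J]
  imm@[9:0]=0x3f2 (s10→-14) ⇒ -14
  target = base 0x5ddc + off 0x1e + 2 + imm -14 = 0x5dee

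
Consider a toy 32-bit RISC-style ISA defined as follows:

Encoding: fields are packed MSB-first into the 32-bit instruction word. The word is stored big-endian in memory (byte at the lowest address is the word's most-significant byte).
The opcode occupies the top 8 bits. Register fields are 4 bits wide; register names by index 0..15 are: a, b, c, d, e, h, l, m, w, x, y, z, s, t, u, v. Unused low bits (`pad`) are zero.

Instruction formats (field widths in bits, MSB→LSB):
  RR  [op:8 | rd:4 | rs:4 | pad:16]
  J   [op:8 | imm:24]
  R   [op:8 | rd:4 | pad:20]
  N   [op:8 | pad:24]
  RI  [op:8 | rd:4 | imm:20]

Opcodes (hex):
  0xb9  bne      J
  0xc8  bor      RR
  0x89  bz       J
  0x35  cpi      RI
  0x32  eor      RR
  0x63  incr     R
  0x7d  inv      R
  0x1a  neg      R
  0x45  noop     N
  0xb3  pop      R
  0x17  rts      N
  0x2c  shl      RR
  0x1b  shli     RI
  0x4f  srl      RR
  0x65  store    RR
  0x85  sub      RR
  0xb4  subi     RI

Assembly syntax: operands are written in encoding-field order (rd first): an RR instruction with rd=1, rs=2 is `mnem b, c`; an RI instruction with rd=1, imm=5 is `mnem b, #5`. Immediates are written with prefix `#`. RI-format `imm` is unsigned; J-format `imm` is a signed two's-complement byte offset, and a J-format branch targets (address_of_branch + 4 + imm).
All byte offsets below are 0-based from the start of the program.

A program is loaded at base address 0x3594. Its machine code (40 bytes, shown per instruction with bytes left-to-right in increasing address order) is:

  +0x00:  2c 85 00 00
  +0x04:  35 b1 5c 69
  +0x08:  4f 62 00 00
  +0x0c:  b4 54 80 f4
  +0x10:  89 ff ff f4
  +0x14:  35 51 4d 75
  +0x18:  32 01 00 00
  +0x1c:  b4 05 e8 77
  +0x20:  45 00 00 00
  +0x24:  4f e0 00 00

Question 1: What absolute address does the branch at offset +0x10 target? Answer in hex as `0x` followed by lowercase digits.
0x359c

[10] 89 ff ff f4 → 0x89fffff4
  opcode bits[31:24]=0x89: bz/J
  [23:0] imm=16777204 (s24→-12) = #-12
  target = base 0x3594 + off 0x10 + 4 + imm -12 = 0x359c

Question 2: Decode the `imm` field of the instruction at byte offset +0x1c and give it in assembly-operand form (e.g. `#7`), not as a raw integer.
#387191

[1c] b4 05 e8 77 → 0xb405e877
  opcode bits[31:24]=0xb4: subi/RI
  [23:20] rd=0 = a
  [19:0] imm=387191 = #387191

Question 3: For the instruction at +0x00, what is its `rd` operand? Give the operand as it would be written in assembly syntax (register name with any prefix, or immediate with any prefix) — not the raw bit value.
w

off 0x00: read 2c 85 00 00 as big → 0x2c850000
  top 8b → 0x2c → shl [RR]
  rd@[23:20]=0x8 ⇒ w
  rs@[19:16]=0x5 ⇒ h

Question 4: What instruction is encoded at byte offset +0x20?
noop

off 0x20: read 45 00 00 00 as big → 0x45000000
  op=0x45000000>>24=0x45 ⇒ noop (N)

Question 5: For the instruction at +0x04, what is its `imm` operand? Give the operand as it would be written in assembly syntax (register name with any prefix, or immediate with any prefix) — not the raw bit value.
+0x04: 35 b1 5c 69 ⇒ word 0x35b15c69 (big)
  opcode bits[31:24]=0x35: cpi/RI
  rd: (w>>20)&0xf=0xb → z
  imm: (w>>0)&0xfffff=0x15c69 → #89193

#89193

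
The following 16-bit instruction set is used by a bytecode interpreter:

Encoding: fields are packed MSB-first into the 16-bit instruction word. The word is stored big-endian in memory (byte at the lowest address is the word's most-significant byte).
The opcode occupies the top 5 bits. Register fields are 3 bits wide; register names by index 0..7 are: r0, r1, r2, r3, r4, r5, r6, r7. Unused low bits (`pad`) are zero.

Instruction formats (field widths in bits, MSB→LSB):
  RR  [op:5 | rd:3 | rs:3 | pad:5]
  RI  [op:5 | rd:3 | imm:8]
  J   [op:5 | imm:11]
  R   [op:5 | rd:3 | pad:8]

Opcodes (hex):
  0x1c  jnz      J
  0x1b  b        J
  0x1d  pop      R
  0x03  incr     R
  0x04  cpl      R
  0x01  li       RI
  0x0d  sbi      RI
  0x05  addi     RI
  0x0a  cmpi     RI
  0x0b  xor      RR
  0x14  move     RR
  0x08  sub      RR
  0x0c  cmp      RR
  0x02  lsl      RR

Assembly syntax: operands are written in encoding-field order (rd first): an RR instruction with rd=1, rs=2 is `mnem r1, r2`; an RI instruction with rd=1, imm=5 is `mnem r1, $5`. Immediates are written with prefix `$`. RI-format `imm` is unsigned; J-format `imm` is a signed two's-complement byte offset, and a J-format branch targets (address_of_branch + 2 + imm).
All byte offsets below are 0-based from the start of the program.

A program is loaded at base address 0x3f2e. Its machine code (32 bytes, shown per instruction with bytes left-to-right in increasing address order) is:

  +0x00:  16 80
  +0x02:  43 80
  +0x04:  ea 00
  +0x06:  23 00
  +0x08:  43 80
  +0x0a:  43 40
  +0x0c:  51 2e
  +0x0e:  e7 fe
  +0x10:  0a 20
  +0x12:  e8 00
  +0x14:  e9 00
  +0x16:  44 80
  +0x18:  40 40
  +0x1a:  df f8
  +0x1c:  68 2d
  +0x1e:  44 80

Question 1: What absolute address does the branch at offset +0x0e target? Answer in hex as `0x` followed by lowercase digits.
0x3f3c

[0e] e7 fe → 0xe7fe
  top 5b → 0x1c → jnz [J]
  imm: (w>>0)&0x7ff=0x7fe (s11→-2) → $-2
  target = base 0x3f2e + off 0x0e + 2 + imm -2 = 0x3f3c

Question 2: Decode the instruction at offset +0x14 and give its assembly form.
pop r1

off 0x14: read e9 00 as big → 0xe900
  top 5b → 0x1d → pop [R]
  rd: (w>>8)&0x7=0x1 → r1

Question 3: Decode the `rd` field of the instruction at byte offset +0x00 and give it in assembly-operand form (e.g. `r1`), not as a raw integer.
r6

[00] 16 80 → 0x1680
  top 5b → 0x2 → lsl [RR]
  [10:8] rd=6 = r6
  [7:5] rs=4 = r4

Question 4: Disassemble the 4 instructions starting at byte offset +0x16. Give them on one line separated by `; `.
sub r4, r4; sub r0, r2; b $-8; sbi r0, $45

off 0x16: read 44 80 as big → 0x4480
  top 5b → 0x8 → sub [RR]
  rd@[10:8]=0x4 ⇒ r4
  rs@[7:5]=0x4 ⇒ r4
off 0x18: read 40 40 as big → 0x4040
  top 5b → 0x8 → sub [RR]
  rd@[10:8]=0x0 ⇒ r0
  rs@[7:5]=0x2 ⇒ r2
off 0x1a: read df f8 as big → 0xdff8
  top 5b → 0x1b → b [J]
  imm@[10:0]=0x7f8 (s11→-8) ⇒ $-8
off 0x1c: read 68 2d as big → 0x682d
  top 5b → 0xd → sbi [RI]
  rd@[10:8]=0x0 ⇒ r0
  imm@[7:0]=0x2d ⇒ $45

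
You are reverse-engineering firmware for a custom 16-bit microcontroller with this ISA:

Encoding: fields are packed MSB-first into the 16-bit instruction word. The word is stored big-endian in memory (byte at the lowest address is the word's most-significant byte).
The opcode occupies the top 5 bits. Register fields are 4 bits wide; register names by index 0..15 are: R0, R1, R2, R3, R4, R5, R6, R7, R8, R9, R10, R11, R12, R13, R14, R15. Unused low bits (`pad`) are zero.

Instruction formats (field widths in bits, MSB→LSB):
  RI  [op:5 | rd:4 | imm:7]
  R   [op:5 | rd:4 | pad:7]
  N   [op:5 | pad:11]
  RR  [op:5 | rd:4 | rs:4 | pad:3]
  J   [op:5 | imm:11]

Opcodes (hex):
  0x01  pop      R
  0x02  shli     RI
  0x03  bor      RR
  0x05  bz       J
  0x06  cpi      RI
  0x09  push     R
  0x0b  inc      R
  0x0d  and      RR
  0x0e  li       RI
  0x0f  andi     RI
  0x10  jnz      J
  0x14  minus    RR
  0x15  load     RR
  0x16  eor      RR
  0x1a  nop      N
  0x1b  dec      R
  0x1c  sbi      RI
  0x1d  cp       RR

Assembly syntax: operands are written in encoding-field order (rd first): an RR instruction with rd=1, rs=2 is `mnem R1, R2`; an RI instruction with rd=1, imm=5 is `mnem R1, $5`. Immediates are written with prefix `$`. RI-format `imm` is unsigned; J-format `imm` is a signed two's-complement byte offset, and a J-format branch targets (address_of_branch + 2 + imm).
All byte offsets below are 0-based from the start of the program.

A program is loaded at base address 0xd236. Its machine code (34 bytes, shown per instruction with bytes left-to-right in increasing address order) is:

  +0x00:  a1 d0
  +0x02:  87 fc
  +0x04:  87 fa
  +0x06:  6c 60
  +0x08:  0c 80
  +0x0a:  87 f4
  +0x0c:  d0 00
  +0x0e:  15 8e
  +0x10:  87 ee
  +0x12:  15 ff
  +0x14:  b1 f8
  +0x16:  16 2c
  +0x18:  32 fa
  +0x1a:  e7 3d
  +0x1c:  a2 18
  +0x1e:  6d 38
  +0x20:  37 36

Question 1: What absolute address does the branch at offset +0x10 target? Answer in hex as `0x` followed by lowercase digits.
0xd236

[10] 87 ee → 0x87ee
  op=0x87ee>>11=0x10 ⇒ jnz (J)
  imm@[10:0]=0x7ee (s11→-18) ⇒ $-18
  target = base 0xd236 + off 0x10 + 2 + imm -18 = 0xd236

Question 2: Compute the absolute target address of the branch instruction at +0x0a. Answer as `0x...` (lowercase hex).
+0x0a: 87 f4 ⇒ word 0x87f4 (big)
  opcode bits[15:11]=0x10: jnz/J
  imm: (w>>0)&0x7ff=0x7f4 (s11→-12) → $-12
  target = base 0xd236 + off 0x0a + 2 + imm -12 = 0xd236

0xd236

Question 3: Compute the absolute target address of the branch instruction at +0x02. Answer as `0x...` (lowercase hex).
+0x02: 87 fc ⇒ word 0x87fc (big)
  opcode bits[15:11]=0x10: jnz/J
  [10:0] imm=2044 (s11→-4) = $-4
  target = base 0xd236 + off 0x02 + 2 + imm -4 = 0xd236

0xd236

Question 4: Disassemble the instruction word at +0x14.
+0x14: b1 f8 ⇒ word 0xb1f8 (big)
  top 5b → 0x16 → eor [RR]
  rd@[10:7]=0x3 ⇒ R3
  rs@[6:3]=0xf ⇒ R15

eor R3, R15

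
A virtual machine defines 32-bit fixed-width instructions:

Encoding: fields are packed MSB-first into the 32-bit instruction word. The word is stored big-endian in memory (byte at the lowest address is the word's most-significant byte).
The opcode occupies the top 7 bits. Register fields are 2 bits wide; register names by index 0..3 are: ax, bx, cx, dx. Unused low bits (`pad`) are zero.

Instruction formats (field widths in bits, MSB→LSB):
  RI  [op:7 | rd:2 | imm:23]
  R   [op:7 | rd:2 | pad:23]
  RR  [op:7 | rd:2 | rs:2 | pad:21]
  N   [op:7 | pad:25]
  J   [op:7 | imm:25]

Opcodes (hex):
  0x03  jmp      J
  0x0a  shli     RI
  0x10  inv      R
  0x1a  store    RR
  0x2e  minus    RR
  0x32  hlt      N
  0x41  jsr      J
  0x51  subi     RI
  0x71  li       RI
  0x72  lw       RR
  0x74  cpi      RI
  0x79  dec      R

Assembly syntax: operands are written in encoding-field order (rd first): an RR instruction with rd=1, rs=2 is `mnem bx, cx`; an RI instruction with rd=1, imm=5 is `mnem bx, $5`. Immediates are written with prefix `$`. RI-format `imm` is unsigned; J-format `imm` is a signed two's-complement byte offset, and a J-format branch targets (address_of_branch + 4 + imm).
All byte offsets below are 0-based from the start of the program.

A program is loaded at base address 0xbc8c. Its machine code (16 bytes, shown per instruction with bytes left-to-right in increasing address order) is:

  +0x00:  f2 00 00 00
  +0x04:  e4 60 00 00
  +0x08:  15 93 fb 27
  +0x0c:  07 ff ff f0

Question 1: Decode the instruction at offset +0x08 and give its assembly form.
shli dx, $1309479

+0x08: 15 93 fb 27 ⇒ word 0x1593fb27 (big)
  opcode bits[31:25]=0xa: shli/RI
  rd@[24:23]=0x3 ⇒ dx
  imm@[22:0]=0x13fb27 ⇒ $1309479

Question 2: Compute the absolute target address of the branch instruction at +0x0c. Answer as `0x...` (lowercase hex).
0xbc8c

+0x0c: 07 ff ff f0 ⇒ word 0x07fffff0 (big)
  opcode bits[31:25]=0x3: jmp/J
  imm: (w>>0)&0x1ffffff=0x1fffff0 (s25→-16) → $-16
  target = base 0xbc8c + off 0x0c + 4 + imm -16 = 0xbc8c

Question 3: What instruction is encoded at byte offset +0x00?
off 0x00: read f2 00 00 00 as big → 0xf2000000
  op=0xf2000000>>25=0x79 ⇒ dec (R)
  [24:23] rd=0 = ax

dec ax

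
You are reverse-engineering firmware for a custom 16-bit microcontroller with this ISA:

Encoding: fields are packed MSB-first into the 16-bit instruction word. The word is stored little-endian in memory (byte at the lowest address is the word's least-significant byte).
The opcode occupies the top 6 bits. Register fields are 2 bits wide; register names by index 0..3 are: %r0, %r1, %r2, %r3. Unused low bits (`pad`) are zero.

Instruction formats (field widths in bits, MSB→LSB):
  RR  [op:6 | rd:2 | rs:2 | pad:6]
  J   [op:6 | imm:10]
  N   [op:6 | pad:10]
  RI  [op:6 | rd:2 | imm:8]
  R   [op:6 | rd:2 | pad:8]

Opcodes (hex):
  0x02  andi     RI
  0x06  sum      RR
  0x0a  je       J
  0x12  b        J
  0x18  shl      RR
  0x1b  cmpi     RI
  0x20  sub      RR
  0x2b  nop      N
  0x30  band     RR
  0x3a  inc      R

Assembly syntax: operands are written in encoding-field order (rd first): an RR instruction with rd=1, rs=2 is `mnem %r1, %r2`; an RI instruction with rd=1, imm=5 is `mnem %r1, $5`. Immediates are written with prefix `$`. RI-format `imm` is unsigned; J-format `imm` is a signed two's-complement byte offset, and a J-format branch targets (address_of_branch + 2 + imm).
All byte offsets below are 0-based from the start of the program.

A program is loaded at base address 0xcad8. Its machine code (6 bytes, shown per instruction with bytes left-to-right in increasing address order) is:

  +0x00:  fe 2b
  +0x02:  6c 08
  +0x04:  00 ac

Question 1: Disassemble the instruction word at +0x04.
nop

[04] 00 ac → 0xac00
  op=0xac00>>10=0x2b ⇒ nop (N)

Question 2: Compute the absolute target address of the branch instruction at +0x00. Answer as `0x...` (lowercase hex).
0xcad8

[00] fe 2b → 0x2bfe
  top 6b → 0xa → je [J]
  imm: (w>>0)&0x3ff=0x3fe (s10→-2) → $-2
  target = base 0xcad8 + off 0x00 + 2 + imm -2 = 0xcad8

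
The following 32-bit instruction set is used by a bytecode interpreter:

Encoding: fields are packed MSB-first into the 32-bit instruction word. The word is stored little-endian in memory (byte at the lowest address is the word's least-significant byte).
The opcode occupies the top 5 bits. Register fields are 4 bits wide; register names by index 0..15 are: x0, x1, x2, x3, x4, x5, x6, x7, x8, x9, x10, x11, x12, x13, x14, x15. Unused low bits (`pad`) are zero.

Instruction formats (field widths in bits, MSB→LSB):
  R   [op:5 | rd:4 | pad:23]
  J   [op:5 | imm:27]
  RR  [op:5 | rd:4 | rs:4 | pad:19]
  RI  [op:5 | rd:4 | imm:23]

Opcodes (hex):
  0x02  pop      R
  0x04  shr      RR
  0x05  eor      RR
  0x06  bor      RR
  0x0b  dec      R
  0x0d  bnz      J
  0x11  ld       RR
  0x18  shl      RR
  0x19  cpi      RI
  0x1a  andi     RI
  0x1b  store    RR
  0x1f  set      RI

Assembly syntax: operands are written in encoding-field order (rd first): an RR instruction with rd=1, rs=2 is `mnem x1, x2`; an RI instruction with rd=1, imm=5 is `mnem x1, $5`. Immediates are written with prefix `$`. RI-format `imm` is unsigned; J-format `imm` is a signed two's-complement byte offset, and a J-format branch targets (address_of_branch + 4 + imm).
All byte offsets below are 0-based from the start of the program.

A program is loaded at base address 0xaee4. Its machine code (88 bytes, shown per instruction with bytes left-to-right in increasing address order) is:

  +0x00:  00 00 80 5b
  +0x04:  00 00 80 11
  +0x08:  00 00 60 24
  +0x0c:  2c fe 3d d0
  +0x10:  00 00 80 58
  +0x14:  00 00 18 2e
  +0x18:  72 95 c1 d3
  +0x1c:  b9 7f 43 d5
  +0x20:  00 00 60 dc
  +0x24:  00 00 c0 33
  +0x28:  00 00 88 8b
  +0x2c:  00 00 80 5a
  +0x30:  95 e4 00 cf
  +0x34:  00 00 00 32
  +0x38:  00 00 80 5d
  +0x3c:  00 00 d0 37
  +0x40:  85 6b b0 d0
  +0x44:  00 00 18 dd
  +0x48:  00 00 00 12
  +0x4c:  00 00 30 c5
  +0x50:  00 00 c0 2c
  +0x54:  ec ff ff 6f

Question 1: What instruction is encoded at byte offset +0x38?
@+38  little-endian(00 00 80 5d) = 0x5d800000
  op=0x5d800000>>27=0xb ⇒ dec (R)
  rd: (w>>23)&0xf=0xb → x11

dec x11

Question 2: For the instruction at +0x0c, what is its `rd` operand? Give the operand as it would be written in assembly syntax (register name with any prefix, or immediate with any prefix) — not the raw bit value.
x0

off 0x0c: read 2c fe 3d d0 as little → 0xd03dfe2c
  top 5b → 0x1a → andi [RI]
  rd@[26:23]=0x0 ⇒ x0
  imm@[22:0]=0x3dfe2c ⇒ $4062764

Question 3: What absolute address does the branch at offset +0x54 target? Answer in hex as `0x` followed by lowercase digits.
0xaf28

[54] ec ff ff 6f → 0x6fffffec
  op=0x6fffffec>>27=0xd ⇒ bnz (J)
  imm@[26:0]=0x7ffffec (s27→-20) ⇒ $-20
  target = base 0xaee4 + off 0x54 + 4 + imm -20 = 0xaf28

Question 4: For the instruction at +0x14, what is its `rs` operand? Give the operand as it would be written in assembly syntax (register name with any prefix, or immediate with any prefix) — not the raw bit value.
+0x14: 00 00 18 2e ⇒ word 0x2e180000 (little)
  opcode bits[31:27]=0x5: eor/RR
  rd@[26:23]=0xc ⇒ x12
  rs@[22:19]=0x3 ⇒ x3

x3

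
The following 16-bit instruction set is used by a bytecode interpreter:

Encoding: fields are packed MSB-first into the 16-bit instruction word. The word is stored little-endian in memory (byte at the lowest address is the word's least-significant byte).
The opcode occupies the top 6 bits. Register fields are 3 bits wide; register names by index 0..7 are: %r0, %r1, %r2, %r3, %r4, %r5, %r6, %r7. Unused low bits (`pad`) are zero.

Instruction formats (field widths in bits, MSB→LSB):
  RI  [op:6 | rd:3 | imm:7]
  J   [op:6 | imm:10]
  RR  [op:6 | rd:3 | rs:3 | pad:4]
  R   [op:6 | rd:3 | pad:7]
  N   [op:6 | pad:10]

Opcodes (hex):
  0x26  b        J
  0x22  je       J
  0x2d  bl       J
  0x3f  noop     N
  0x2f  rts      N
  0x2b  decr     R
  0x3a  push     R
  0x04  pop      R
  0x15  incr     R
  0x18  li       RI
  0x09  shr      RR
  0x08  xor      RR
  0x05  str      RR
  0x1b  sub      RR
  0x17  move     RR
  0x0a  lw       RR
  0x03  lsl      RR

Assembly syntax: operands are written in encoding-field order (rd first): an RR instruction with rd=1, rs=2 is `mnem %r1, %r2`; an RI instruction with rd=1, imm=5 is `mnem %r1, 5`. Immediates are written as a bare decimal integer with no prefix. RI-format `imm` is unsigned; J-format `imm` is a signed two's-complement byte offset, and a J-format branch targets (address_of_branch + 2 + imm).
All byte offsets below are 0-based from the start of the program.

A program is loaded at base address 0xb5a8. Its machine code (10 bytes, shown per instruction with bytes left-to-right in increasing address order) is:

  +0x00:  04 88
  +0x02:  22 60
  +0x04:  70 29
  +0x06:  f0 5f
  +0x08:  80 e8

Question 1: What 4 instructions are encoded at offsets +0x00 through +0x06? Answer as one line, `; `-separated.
+0x00: 04 88 ⇒ word 0x8804 (little)
  opcode bits[15:10]=0x22: je/J
  imm: (w>>0)&0x3ff=0x4 → 4
+0x02: 22 60 ⇒ word 0x6022 (little)
  opcode bits[15:10]=0x18: li/RI
  rd: (w>>7)&0x7=0x0 → %r0
  imm: (w>>0)&0x7f=0x22 → 34
+0x04: 70 29 ⇒ word 0x2970 (little)
  opcode bits[15:10]=0xa: lw/RR
  rd: (w>>7)&0x7=0x2 → %r2
  rs: (w>>4)&0x7=0x7 → %r7
+0x06: f0 5f ⇒ word 0x5ff0 (little)
  opcode bits[15:10]=0x17: move/RR
  rd: (w>>7)&0x7=0x7 → %r7
  rs: (w>>4)&0x7=0x7 → %r7

je 4; li %r0, 34; lw %r2, %r7; move %r7, %r7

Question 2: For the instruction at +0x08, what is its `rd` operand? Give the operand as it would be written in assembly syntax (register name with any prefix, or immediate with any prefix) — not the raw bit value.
@+08  little-endian(80 e8) = 0xe880
  opcode bits[15:10]=0x3a: push/R
  rd@[9:7]=0x1 ⇒ %r1

%r1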